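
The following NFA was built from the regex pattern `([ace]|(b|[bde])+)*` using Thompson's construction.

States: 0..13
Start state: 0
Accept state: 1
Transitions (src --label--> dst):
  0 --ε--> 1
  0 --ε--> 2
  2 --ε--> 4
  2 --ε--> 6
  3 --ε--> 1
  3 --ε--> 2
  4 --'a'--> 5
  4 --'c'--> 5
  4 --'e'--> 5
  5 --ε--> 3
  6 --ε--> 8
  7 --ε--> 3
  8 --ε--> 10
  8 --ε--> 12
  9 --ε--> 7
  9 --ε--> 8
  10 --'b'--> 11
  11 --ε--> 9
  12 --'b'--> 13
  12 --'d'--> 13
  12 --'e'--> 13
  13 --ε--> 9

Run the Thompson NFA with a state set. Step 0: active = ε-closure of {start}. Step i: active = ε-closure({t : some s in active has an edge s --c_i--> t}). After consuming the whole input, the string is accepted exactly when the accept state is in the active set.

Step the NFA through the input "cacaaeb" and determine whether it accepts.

S₀ = ε-closure({0}) = {0,1,2,4,6,8,10,12}
'c' @ 1: {1,2,3,4,5,6,8,10,12}  (accept∈set)
'a' @ 2: {1,2,3,4,5,6,8,10,12}  (accept∈set)
'c' @ 3: {1,2,3,4,5,6,8,10,12}  (accept∈set)
'a' @ 4: {1,2,3,4,5,6,8,10,12}  (accept∈set)
'a' @ 5: {1,2,3,4,5,6,8,10,12}  (accept∈set)
'e' @ 6: {1,2,3,4,5,6,7,8,9,10,12,13}  (accept∈set)
'b' @ 7: {1,2,3,4,6,7,8,9,10,11,12,13}  (accept∈set)
final: {1,2,3,4,6,7,8,9,10,11,12,13}; accept 1 in set

Answer: ACCEPT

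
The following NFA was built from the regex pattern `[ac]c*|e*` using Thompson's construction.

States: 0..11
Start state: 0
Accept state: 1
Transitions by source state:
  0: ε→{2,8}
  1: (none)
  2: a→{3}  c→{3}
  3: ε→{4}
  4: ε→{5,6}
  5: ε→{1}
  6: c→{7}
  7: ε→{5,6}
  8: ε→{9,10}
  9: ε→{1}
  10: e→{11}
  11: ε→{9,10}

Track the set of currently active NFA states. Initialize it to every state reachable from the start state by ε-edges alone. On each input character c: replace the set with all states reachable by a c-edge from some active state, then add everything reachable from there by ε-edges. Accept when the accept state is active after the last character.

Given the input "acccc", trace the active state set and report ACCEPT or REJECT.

start: ε-closure({0}) = {0,1,2,8,9,10}
'a' @ 1: {1,3,4,5,6}  [accepting]
'c' @ 2: {1,5,6,7}  [accepting]
'c' @ 3: {1,5,6,7}  [accepting]
'c' @ 4: {1,5,6,7}  [accepting]
'c' @ 5: {1,5,6,7}  [accepting]
end set {1,5,6,7} — state 1 in

Answer: ACCEPT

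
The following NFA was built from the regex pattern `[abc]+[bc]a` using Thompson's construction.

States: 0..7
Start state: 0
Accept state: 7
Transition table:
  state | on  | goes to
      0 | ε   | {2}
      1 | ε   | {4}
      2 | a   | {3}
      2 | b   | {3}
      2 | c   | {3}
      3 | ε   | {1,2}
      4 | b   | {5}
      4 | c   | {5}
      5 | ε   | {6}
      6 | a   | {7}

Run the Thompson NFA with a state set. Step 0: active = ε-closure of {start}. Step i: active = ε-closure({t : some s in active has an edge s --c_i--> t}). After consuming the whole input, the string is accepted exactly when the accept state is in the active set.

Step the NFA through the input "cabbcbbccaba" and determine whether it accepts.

S₀ = ε-closure({0}) = {0,2}
'c' @ 1: {1,2,3,4}
'a' @ 2: {1,2,3,4}
'b' @ 3: {1,2,3,4,5,6}
'b' @ 4: {1,2,3,4,5,6}
'c' @ 5: {1,2,3,4,5,6}
'b' @ 6: {1,2,3,4,5,6}
'b' @ 7: {1,2,3,4,5,6}
'c' @ 8: {1,2,3,4,5,6}
'c' @ 9: {1,2,3,4,5,6}
'a' @ 10: {1,2,3,4,7}  (accept∈set)
'b' @ 11: {1,2,3,4,5,6}
'a' @ 12: {1,2,3,4,7}  (accept∈set)
after full input: {1,2,3,4,7}  (accept=7 in)

Answer: ACCEPT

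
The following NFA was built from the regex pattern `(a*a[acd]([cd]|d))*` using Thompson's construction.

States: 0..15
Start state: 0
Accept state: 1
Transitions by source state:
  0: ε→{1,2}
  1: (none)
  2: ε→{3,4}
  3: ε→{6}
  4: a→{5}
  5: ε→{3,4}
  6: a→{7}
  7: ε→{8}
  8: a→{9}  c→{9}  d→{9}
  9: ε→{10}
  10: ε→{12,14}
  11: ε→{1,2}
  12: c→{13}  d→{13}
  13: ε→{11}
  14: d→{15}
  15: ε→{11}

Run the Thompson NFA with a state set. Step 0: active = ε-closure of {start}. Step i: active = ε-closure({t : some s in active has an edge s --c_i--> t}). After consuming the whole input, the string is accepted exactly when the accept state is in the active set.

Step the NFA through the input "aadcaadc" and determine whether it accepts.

Answer: ACCEPT

Trace:
S₀ = ε-closure({0}) = {0,1,2,3,4,6}
'a' @ 1: {3,4,5,6,7,8}
'a' @ 2: {3,4,5,6,7,8,9,10,12,14}
'd' @ 3: {1,2,3,4,6,9,10,11,12,13,14,15}  (accept∈set)
'c' @ 4: {1,2,3,4,6,11,13}  (accept∈set)
'a' @ 5: {3,4,5,6,7,8}
'a' @ 6: {3,4,5,6,7,8,9,10,12,14}
'd' @ 7: {1,2,3,4,6,9,10,11,12,13,14,15}  (accept∈set)
'c' @ 8: {1,2,3,4,6,11,13}  (accept∈set)
final: {1,2,3,4,6,11,13}; accept 1 in set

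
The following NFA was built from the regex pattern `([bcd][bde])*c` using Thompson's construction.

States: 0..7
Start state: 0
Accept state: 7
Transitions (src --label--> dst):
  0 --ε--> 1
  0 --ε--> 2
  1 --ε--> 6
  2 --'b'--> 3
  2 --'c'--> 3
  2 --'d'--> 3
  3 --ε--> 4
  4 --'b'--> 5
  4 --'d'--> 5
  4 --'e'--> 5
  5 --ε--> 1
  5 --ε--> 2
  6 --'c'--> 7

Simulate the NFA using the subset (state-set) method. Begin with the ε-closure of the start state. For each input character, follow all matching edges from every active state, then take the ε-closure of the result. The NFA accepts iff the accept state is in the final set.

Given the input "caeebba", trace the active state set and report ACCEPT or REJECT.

Answer: REJECT

Steps:
S₀ = ε-closure({0}) = {0,1,2,6}
'c' @ 1: {3,4,7}  [accepting]
'a' @ 2: {}  — dead — no transitions
rest 'eebba' ignored (set empty)
after full input: {}  (accept=7 not in)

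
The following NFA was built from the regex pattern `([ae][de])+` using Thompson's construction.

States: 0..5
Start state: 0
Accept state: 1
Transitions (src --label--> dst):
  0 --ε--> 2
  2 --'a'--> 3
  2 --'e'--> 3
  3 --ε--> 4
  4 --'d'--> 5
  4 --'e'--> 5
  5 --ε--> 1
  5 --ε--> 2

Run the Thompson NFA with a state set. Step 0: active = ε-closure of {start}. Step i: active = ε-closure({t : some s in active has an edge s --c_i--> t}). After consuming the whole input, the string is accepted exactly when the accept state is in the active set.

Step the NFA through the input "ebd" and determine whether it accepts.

Answer: REJECT

Steps:
S₀ = ε-closure({0}) = {0,2}
'e' @ 1: {3,4}
'b' @ 2: {}  — state set empty
rest 'd' ignored (set empty)
end set {} — state 1 not in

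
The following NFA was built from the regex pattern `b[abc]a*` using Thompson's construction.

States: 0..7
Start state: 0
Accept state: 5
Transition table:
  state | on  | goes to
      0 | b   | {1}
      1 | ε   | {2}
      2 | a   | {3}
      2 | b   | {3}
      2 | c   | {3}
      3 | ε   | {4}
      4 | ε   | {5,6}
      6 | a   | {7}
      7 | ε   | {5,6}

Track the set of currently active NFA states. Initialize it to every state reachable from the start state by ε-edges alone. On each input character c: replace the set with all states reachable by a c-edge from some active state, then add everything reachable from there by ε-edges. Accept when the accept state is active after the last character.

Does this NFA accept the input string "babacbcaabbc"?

Answer: REJECT

Derivation:
initial (ε-close {0}): {0}
'b' @ 1: {1,2}
'a' @ 2: {3,4,5,6}  (accept∈set)
'b' @ 3: {}  — no active states
rest 'acbcaabbc' ignored (set empty)
final: {}; accept 5 not in set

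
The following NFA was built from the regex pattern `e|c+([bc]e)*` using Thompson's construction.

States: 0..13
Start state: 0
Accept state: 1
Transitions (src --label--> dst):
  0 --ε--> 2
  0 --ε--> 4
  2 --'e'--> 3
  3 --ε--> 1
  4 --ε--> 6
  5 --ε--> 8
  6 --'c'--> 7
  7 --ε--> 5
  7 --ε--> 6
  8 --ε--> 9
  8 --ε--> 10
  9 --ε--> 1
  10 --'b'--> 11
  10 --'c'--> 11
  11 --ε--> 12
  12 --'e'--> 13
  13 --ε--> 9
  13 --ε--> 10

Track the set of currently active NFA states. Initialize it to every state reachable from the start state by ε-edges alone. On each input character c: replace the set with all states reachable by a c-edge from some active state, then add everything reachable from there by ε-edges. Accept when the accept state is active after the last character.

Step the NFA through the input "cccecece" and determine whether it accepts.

start: ε-closure({0}) = {0,2,4,6}
'c' @ 1: {1,5,6,7,8,9,10}  ✓accept
'c' @ 2: {1,5,6,7,8,9,10,11,12}  ✓accept
'c' @ 3: {1,5,6,7,8,9,10,11,12}  ✓accept
'e' @ 4: {1,9,10,13}  ✓accept
'c' @ 5: {11,12}
'e' @ 6: {1,9,10,13}  ✓accept
'c' @ 7: {11,12}
'e' @ 8: {1,9,10,13}  ✓accept
final: {1,9,10,13}; accept 1 in set

Answer: ACCEPT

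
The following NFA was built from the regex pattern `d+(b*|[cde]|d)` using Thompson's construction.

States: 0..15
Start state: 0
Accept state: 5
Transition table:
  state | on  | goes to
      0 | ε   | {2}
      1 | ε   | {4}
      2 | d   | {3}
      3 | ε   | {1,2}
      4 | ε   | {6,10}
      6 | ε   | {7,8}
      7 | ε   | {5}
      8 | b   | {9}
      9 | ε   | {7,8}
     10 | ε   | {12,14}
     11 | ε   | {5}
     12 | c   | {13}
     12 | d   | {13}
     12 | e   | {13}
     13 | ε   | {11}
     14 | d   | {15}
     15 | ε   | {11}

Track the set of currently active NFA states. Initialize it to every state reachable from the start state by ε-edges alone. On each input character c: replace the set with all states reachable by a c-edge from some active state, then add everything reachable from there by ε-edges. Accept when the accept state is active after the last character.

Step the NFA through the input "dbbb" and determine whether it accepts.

Answer: ACCEPT

Derivation:
initial (ε-close {0}): {0,2}
'd' @ 1: {1,2,3,4,5,6,7,8,10,12,14}  [accepting]
'b' @ 2: {5,7,8,9}  [accepting]
'b' @ 3: {5,7,8,9}  [accepting]
'b' @ 4: {5,7,8,9}  [accepting]
end set {5,7,8,9} — state 5 in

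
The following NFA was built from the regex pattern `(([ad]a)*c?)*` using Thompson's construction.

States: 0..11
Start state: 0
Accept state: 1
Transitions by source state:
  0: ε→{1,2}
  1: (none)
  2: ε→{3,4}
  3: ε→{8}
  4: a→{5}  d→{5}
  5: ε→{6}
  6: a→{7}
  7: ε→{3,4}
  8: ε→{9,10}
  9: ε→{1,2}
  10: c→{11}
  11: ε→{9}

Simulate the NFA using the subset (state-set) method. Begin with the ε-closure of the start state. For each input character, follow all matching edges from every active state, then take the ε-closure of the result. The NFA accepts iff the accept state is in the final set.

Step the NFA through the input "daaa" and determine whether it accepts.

Answer: ACCEPT

Derivation:
start: ε-closure({0}) = {0,1,2,3,4,8,9,10}
'd' @ 1: {5,6}
'a' @ 2: {1,2,3,4,7,8,9,10}  [accepting]
'a' @ 3: {5,6}
'a' @ 4: {1,2,3,4,7,8,9,10}  [accepting]
after full input: {1,2,3,4,7,8,9,10}  (accept=1 in)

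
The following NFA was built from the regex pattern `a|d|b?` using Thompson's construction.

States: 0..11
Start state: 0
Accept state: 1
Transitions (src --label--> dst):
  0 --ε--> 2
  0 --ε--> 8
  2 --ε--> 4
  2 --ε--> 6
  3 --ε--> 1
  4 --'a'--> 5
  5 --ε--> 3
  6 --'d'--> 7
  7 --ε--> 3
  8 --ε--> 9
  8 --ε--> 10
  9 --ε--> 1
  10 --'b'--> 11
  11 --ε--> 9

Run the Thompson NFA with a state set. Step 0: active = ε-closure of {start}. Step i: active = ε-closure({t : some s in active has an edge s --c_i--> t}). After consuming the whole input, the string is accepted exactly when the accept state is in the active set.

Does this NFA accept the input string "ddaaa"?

Answer: REJECT

Trace:
initial (ε-close {0}): {0,1,2,4,6,8,9,10}
'd' @ 1: {1,3,7}  [accepting]
'd' @ 2: {}  — dead — no transitions
rest 'aaa' ignored (set empty)
final: {}; accept 1 not in set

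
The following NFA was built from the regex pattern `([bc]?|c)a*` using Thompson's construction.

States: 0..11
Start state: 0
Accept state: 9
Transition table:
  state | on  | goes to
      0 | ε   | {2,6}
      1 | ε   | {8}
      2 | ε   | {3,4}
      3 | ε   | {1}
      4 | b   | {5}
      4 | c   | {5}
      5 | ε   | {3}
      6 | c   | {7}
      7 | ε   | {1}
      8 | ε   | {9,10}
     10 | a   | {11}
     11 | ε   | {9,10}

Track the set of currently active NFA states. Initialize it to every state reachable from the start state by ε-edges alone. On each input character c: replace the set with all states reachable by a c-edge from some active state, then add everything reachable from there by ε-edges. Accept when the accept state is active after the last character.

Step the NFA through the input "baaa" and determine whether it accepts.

Answer: ACCEPT

Derivation:
start: ε-closure({0}) = {0,1,2,3,4,6,8,9,10}
'b' @ 1: {1,3,5,8,9,10}  (accept∈set)
'a' @ 2: {9,10,11}  (accept∈set)
'a' @ 3: {9,10,11}  (accept∈set)
'a' @ 4: {9,10,11}  (accept∈set)
end set {9,10,11} — state 9 in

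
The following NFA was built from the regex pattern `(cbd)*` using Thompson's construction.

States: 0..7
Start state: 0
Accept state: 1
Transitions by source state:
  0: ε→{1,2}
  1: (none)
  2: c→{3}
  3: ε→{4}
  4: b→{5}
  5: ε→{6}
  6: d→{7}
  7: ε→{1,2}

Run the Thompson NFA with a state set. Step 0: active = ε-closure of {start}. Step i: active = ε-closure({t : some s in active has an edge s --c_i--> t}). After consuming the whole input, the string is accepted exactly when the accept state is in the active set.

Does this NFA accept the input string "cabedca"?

start: ε-closure({0}) = {0,1,2}
'c' @ 1: {3,4}
'a' @ 2: {}  — no active states
rest 'bedca' ignored (set empty)
end set {} — state 1 not in

Answer: REJECT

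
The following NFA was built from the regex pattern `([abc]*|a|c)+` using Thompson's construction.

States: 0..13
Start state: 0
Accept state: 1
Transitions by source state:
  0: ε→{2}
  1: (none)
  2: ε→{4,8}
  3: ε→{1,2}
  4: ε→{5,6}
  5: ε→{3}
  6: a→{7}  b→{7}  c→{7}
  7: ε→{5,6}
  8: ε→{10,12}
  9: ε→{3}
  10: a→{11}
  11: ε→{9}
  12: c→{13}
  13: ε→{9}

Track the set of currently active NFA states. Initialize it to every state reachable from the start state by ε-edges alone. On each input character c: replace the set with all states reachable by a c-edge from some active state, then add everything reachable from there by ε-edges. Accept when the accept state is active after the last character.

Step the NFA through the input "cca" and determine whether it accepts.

initial (ε-close {0}): {0,1,2,3,4,5,6,8,10,12}
'c' @ 1: {1,2,3,4,5,6,7,8,9,10,12,13}  [accepting]
'c' @ 2: {1,2,3,4,5,6,7,8,9,10,12,13}  [accepting]
'a' @ 3: {1,2,3,4,5,6,7,8,9,10,11,12}  [accepting]
after full input: {1,2,3,4,5,6,7,8,9,10,11,12}  (accept=1 in)

Answer: ACCEPT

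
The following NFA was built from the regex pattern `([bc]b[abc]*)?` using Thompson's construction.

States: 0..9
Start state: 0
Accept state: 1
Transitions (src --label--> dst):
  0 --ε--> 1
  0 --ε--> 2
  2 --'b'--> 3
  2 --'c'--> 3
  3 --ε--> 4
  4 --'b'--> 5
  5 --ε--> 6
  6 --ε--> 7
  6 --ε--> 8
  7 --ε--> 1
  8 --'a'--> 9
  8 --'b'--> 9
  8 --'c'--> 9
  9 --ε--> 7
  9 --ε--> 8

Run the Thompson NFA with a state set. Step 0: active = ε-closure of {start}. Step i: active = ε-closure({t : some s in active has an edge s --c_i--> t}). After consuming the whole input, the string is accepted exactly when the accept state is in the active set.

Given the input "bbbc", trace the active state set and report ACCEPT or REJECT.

Answer: ACCEPT

Steps:
initial (ε-close {0}): {0,1,2}
'b' @ 1: {3,4}
'b' @ 2: {1,5,6,7,8}  (accept∈set)
'b' @ 3: {1,7,8,9}  (accept∈set)
'c' @ 4: {1,7,8,9}  (accept∈set)
end set {1,7,8,9} — state 1 in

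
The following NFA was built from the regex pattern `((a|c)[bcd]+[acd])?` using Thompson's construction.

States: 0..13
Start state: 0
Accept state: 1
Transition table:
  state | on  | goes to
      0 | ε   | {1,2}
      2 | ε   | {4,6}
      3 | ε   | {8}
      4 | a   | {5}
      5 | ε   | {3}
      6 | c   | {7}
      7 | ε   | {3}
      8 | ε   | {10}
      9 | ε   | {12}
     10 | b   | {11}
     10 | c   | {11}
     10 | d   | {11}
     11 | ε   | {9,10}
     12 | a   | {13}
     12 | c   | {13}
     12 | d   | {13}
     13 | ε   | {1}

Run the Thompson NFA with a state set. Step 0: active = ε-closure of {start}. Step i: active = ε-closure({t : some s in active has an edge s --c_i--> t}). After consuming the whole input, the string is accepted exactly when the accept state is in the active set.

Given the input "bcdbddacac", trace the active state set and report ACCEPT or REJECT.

initial (ε-close {0}): {0,1,2,4,6}
'b' @ 1: {}  — state set empty
rest 'cdbddacac' ignored (set empty)
after full input: {}  (accept=1 not in)

Answer: REJECT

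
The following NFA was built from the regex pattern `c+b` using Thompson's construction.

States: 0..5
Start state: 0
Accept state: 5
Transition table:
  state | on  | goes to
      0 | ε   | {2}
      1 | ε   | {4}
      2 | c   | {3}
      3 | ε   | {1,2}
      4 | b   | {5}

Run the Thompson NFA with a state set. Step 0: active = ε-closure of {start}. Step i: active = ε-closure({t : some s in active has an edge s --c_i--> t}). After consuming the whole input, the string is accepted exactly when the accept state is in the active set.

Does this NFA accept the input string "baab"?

initial (ε-close {0}): {0,2}
'b' @ 1: {}  — state set empty
rest 'aab' ignored (set empty)
after full input: {}  (accept=5 not in)

Answer: REJECT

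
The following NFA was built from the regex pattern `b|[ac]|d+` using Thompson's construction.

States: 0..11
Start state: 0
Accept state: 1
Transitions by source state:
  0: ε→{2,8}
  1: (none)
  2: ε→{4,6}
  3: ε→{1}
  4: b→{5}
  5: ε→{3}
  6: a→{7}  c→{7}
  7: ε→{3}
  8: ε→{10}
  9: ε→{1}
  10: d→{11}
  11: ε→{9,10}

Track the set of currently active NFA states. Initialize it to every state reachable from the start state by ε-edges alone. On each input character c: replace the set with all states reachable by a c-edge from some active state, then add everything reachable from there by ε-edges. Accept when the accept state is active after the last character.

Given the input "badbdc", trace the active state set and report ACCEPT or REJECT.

Answer: REJECT

Derivation:
initial (ε-close {0}): {0,2,4,6,8,10}
'b' @ 1: {1,3,5}  (accept∈set)
'a' @ 2: {}  — state set empty
rest 'dbdc' ignored (set empty)
end set {} — state 1 not in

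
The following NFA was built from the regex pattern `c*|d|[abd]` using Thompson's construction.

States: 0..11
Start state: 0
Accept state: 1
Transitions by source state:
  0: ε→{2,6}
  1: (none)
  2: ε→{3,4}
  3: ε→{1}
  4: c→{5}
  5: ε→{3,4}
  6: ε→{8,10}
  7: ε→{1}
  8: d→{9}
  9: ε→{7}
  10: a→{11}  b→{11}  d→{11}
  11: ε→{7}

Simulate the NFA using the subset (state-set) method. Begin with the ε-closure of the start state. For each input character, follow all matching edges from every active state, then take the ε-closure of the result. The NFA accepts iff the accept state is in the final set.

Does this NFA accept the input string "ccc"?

Answer: ACCEPT

Derivation:
initial (ε-close {0}): {0,1,2,3,4,6,8,10}
'c' @ 1: {1,3,4,5}  ✓accept
'c' @ 2: {1,3,4,5}  ✓accept
'c' @ 3: {1,3,4,5}  ✓accept
final: {1,3,4,5}; accept 1 in set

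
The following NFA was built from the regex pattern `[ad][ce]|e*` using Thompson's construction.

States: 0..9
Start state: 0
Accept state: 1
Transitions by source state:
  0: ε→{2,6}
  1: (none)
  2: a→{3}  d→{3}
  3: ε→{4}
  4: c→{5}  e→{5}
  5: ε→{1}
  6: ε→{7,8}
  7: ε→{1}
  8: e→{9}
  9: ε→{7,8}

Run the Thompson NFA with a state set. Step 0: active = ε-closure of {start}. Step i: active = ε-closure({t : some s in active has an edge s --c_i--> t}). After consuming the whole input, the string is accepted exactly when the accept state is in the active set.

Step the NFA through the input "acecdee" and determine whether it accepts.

initial (ε-close {0}): {0,1,2,6,7,8}
'a' @ 1: {3,4}
'c' @ 2: {1,5}  [accepting]
'e' @ 3: {}  — state set empty
rest 'cdee' ignored (set empty)
final: {}; accept 1 not in set

Answer: REJECT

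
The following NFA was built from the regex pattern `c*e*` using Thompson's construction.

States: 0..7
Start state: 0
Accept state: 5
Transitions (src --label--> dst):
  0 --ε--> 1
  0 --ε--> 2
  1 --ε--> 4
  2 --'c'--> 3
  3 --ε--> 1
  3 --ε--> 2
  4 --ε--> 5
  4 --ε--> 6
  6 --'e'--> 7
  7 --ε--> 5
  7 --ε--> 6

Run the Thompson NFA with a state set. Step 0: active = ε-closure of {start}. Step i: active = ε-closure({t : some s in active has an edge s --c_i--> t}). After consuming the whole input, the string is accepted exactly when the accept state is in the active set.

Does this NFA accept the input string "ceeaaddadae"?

Answer: REJECT

Derivation:
S₀ = ε-closure({0}) = {0,1,2,4,5,6}
'c' @ 1: {1,2,3,4,5,6}  (accept∈set)
'e' @ 2: {5,6,7}  (accept∈set)
'e' @ 3: {5,6,7}  (accept∈set)
'a' @ 4: {}  — state set empty
rest 'addadae' ignored (set empty)
final: {}; accept 5 not in set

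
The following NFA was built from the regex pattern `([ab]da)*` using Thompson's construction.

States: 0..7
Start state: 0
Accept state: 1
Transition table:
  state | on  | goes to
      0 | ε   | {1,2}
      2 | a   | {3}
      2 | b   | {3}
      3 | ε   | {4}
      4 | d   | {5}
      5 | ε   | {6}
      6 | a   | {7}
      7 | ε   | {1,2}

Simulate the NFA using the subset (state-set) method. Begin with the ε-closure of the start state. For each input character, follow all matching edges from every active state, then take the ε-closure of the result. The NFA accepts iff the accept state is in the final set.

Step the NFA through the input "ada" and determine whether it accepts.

start: ε-closure({0}) = {0,1,2}
'a' @ 1: {3,4}
'd' @ 2: {5,6}
'a' @ 3: {1,2,7}  (accept∈set)
after full input: {1,2,7}  (accept=1 in)

Answer: ACCEPT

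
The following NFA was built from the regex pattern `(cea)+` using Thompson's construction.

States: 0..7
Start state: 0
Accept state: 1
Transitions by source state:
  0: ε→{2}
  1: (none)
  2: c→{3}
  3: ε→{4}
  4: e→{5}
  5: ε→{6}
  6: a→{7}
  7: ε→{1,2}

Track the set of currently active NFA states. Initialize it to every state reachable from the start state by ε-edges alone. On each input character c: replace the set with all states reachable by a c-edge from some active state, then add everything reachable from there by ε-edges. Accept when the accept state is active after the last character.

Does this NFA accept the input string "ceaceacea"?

Answer: ACCEPT

Steps:
initial (ε-close {0}): {0,2}
'c' @ 1: {3,4}
'e' @ 2: {5,6}
'a' @ 3: {1,2,7}  (accept∈set)
'c' @ 4: {3,4}
'e' @ 5: {5,6}
'a' @ 6: {1,2,7}  (accept∈set)
'c' @ 7: {3,4}
'e' @ 8: {5,6}
'a' @ 9: {1,2,7}  (accept∈set)
after full input: {1,2,7}  (accept=1 in)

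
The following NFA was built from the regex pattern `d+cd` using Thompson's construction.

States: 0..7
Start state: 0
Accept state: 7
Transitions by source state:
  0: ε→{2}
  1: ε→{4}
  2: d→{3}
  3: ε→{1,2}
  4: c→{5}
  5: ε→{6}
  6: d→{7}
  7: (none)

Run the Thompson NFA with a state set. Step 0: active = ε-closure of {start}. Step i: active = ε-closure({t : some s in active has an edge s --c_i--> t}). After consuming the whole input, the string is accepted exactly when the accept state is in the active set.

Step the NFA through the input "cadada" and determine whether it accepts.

start: ε-closure({0}) = {0,2}
'c' @ 1: {}  — no active states
rest 'adada' ignored (set empty)
end set {} — state 7 not in

Answer: REJECT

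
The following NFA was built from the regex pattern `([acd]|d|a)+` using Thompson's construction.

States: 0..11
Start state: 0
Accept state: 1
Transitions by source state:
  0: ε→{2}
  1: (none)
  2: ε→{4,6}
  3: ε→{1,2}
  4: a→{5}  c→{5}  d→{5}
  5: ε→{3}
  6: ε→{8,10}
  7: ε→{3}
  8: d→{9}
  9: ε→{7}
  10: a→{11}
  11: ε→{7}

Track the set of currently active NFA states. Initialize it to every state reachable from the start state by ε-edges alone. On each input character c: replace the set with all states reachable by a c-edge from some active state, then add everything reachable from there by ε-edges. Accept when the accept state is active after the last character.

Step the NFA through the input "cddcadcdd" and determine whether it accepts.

Answer: ACCEPT

Steps:
S₀ = ε-closure({0}) = {0,2,4,6,8,10}
'c' @ 1: {1,2,3,4,5,6,8,10}  ✓accept
'd' @ 2: {1,2,3,4,5,6,7,8,9,10}  ✓accept
'd' @ 3: {1,2,3,4,5,6,7,8,9,10}  ✓accept
'c' @ 4: {1,2,3,4,5,6,8,10}  ✓accept
'a' @ 5: {1,2,3,4,5,6,7,8,10,11}  ✓accept
'd' @ 6: {1,2,3,4,5,6,7,8,9,10}  ✓accept
'c' @ 7: {1,2,3,4,5,6,8,10}  ✓accept
'd' @ 8: {1,2,3,4,5,6,7,8,9,10}  ✓accept
'd' @ 9: {1,2,3,4,5,6,7,8,9,10}  ✓accept
after full input: {1,2,3,4,5,6,7,8,9,10}  (accept=1 in)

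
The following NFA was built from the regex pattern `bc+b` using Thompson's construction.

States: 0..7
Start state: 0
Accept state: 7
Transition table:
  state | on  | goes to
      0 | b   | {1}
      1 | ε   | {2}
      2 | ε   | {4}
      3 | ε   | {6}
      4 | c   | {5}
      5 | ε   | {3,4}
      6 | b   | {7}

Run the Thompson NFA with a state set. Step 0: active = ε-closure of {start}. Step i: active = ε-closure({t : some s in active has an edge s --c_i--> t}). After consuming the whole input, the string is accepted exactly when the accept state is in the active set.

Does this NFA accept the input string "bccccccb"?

Answer: ACCEPT

Derivation:
initial (ε-close {0}): {0}
'b' @ 1: {1,2,4}
'c' @ 2: {3,4,5,6}
'c' @ 3: {3,4,5,6}
'c' @ 4: {3,4,5,6}
'c' @ 5: {3,4,5,6}
'c' @ 6: {3,4,5,6}
'c' @ 7: {3,4,5,6}
'b' @ 8: {7}  (accept∈set)
end set {7} — state 7 in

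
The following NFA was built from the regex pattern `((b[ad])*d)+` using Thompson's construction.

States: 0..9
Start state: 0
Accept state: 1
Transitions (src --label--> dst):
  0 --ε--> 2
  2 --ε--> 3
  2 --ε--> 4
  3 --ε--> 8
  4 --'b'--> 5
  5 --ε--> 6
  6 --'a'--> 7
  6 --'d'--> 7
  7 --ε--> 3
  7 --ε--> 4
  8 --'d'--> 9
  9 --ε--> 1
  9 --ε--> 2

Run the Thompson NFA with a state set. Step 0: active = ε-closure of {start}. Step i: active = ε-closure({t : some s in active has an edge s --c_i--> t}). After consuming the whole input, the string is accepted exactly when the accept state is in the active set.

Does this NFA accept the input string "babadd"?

initial (ε-close {0}): {0,2,3,4,8}
'b' @ 1: {5,6}
'a' @ 2: {3,4,7,8}
'b' @ 3: {5,6}
'a' @ 4: {3,4,7,8}
'd' @ 5: {1,2,3,4,8,9}  (accept∈set)
'd' @ 6: {1,2,3,4,8,9}  (accept∈set)
end set {1,2,3,4,8,9} — state 1 in

Answer: ACCEPT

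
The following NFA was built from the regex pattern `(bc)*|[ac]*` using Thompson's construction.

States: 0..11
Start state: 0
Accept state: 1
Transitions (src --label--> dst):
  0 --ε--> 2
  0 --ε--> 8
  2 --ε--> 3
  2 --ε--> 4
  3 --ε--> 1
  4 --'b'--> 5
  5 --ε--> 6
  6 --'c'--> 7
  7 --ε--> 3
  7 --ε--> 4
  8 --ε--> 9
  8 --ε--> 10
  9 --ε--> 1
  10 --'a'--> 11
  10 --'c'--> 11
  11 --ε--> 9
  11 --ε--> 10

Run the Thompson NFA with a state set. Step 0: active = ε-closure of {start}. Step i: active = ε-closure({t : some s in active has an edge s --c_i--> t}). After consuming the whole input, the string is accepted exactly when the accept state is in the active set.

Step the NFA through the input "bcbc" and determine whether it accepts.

Answer: ACCEPT

Steps:
S₀ = ε-closure({0}) = {0,1,2,3,4,8,9,10}
'b' @ 1: {5,6}
'c' @ 2: {1,3,4,7}  ✓accept
'b' @ 3: {5,6}
'c' @ 4: {1,3,4,7}  ✓accept
final: {1,3,4,7}; accept 1 in set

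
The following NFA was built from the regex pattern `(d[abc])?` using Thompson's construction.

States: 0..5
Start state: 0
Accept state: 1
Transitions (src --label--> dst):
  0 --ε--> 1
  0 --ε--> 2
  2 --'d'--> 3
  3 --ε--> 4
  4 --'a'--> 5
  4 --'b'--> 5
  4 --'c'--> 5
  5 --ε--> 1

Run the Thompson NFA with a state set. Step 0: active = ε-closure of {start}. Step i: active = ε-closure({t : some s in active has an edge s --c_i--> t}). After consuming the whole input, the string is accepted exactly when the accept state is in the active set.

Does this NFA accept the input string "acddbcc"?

initial (ε-close {0}): {0,1,2}
'a' @ 1: {}  — dead — no transitions
rest 'cddbcc' ignored (set empty)
final: {}; accept 1 not in set

Answer: REJECT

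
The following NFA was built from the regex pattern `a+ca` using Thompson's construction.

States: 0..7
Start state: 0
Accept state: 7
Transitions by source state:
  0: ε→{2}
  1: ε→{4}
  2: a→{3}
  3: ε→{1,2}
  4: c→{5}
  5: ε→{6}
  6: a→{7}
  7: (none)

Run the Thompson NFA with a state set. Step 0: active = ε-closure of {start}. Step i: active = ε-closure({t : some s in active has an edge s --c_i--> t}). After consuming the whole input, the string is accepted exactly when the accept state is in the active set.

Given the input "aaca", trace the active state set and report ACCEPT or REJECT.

Answer: ACCEPT

Trace:
initial (ε-close {0}): {0,2}
'a' @ 1: {1,2,3,4}
'a' @ 2: {1,2,3,4}
'c' @ 3: {5,6}
'a' @ 4: {7}  (accept∈set)
final: {7}; accept 7 in set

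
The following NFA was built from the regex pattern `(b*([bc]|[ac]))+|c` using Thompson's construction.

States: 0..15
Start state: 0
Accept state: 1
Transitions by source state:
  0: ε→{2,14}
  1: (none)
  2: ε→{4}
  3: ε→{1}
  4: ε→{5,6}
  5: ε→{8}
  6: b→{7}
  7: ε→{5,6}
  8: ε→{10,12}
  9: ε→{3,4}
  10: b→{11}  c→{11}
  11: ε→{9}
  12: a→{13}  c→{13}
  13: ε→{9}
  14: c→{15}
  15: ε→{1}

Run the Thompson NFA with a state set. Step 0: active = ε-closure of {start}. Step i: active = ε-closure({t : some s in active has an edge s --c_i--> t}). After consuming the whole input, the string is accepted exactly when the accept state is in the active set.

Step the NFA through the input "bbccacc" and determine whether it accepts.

S₀ = ε-closure({0}) = {0,2,4,5,6,8,10,12,14}
'b' @ 1: {1,3,4,5,6,7,8,9,10,11,12}  ✓accept
'b' @ 2: {1,3,4,5,6,7,8,9,10,11,12}  ✓accept
'c' @ 3: {1,3,4,5,6,8,9,10,11,12,13}  ✓accept
'c' @ 4: {1,3,4,5,6,8,9,10,11,12,13}  ✓accept
'a' @ 5: {1,3,4,5,6,8,9,10,12,13}  ✓accept
'c' @ 6: {1,3,4,5,6,8,9,10,11,12,13}  ✓accept
'c' @ 7: {1,3,4,5,6,8,9,10,11,12,13}  ✓accept
final: {1,3,4,5,6,8,9,10,11,12,13}; accept 1 in set

Answer: ACCEPT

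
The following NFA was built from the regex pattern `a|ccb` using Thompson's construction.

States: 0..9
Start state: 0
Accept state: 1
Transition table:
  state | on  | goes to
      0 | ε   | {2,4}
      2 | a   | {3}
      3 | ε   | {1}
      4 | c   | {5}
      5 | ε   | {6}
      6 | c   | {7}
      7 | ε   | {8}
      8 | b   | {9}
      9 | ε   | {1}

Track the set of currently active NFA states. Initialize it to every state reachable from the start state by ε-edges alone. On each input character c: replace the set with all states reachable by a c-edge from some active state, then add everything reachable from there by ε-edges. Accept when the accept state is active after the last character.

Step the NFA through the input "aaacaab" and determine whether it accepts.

Answer: REJECT

Derivation:
S₀ = ε-closure({0}) = {0,2,4}
'a' @ 1: {1,3}  (accept∈set)
'a' @ 2: {}  — state set empty
rest 'acaab' ignored (set empty)
final: {}; accept 1 not in set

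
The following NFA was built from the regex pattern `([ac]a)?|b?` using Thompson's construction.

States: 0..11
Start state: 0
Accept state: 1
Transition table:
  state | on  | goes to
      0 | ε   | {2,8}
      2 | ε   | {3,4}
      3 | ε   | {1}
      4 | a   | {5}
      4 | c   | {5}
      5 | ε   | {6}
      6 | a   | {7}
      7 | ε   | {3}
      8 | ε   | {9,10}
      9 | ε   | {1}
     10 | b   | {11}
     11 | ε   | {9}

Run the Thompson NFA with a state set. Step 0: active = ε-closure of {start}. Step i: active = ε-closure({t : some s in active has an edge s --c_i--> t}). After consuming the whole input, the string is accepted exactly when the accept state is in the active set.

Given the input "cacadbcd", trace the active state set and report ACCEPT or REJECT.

start: ε-closure({0}) = {0,1,2,3,4,8,9,10}
'c' @ 1: {5,6}
'a' @ 2: {1,3,7}  [accepting]
'c' @ 3: {}  — dead — no transitions
rest 'adbcd' ignored (set empty)
final: {}; accept 1 not in set

Answer: REJECT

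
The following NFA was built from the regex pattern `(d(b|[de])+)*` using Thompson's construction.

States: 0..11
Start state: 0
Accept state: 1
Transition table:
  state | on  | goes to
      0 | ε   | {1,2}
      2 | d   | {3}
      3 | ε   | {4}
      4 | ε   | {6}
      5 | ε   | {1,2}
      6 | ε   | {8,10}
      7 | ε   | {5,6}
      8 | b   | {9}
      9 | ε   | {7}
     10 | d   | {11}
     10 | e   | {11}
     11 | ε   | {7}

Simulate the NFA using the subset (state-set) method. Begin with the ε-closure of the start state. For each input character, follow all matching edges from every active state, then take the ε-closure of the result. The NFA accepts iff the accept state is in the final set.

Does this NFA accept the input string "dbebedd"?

Answer: ACCEPT

Trace:
S₀ = ε-closure({0}) = {0,1,2}
'd' @ 1: {3,4,6,8,10}
'b' @ 2: {1,2,5,6,7,8,9,10}  [accepting]
'e' @ 3: {1,2,5,6,7,8,10,11}  [accepting]
'b' @ 4: {1,2,5,6,7,8,9,10}  [accepting]
'e' @ 5: {1,2,5,6,7,8,10,11}  [accepting]
'd' @ 6: {1,2,3,4,5,6,7,8,10,11}  [accepting]
'd' @ 7: {1,2,3,4,5,6,7,8,10,11}  [accepting]
end set {1,2,3,4,5,6,7,8,10,11} — state 1 in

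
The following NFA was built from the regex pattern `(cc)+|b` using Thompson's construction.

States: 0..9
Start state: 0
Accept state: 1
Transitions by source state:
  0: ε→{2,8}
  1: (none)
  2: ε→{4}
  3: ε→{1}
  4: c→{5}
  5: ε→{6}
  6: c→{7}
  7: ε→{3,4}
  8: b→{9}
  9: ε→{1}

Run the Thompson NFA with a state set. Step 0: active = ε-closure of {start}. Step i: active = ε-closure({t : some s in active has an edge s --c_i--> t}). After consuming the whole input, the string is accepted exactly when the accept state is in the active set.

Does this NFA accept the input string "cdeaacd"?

start: ε-closure({0}) = {0,2,4,8}
'c' @ 1: {5,6}
'd' @ 2: {}  — no active states
rest 'eaacd' ignored (set empty)
after full input: {}  (accept=1 not in)

Answer: REJECT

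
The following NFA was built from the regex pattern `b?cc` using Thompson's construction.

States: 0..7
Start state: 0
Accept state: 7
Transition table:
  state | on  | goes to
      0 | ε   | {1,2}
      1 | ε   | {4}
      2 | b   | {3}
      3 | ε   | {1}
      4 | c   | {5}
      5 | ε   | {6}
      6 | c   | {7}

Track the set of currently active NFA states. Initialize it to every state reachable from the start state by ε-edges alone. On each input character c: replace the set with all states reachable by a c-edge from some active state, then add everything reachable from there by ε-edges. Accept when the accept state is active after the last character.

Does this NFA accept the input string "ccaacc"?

S₀ = ε-closure({0}) = {0,1,2,4}
'c' @ 1: {5,6}
'c' @ 2: {7}  [accepting]
'a' @ 3: {}  — state set empty
rest 'acc' ignored (set empty)
final: {}; accept 7 not in set

Answer: REJECT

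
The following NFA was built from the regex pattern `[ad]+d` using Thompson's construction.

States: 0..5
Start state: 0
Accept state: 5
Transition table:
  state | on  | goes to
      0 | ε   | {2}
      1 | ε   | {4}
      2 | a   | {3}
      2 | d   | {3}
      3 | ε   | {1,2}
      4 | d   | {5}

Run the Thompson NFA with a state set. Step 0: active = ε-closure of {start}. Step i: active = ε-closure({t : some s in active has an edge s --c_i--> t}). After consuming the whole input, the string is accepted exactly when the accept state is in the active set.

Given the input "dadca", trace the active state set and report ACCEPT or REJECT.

Answer: REJECT

Trace:
S₀ = ε-closure({0}) = {0,2}
'd' @ 1: {1,2,3,4}
'a' @ 2: {1,2,3,4}
'd' @ 3: {1,2,3,4,5}  [accepting]
'c' @ 4: {}  — no active states
rest 'a' ignored (set empty)
end set {} — state 5 not in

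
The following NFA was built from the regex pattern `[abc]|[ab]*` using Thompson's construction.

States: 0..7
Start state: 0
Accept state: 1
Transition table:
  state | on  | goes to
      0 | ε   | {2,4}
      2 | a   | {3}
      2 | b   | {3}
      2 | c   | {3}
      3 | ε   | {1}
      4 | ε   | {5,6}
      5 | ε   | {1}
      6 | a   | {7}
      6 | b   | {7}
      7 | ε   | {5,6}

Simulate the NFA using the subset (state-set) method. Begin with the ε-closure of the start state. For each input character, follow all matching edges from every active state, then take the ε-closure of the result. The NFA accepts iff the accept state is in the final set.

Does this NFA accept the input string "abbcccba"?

S₀ = ε-closure({0}) = {0,1,2,4,5,6}
'a' @ 1: {1,3,5,6,7}  (accept∈set)
'b' @ 2: {1,5,6,7}  (accept∈set)
'b' @ 3: {1,5,6,7}  (accept∈set)
'c' @ 4: {}  — no active states
rest 'ccba' ignored (set empty)
end set {} — state 1 not in

Answer: REJECT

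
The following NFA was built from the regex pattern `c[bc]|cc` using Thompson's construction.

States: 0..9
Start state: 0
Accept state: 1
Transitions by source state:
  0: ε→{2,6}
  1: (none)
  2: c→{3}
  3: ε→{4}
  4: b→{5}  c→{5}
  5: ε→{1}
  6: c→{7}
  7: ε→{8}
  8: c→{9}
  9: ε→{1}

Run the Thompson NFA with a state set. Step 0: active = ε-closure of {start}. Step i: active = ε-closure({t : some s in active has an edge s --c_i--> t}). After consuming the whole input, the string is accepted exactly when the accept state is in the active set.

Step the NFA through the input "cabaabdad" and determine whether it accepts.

S₀ = ε-closure({0}) = {0,2,6}
'c' @ 1: {3,4,7,8}
'a' @ 2: {}  — dead — no transitions
rest 'baabdad' ignored (set empty)
after full input: {}  (accept=1 not in)

Answer: REJECT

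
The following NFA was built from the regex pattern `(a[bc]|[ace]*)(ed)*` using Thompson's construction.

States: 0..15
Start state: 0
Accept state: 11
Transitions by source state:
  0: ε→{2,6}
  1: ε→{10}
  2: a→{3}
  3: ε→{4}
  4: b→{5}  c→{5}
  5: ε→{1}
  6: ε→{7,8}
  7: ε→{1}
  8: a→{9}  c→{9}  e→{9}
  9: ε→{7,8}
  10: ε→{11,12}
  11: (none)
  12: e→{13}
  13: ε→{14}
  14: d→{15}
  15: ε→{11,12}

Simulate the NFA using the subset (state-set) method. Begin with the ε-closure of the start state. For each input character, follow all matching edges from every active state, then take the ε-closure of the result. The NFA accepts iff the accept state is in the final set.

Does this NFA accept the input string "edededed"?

start: ε-closure({0}) = {0,1,2,6,7,8,10,11,12}
'e' @ 1: {1,7,8,9,10,11,12,13,14}  (accept∈set)
'd' @ 2: {11,12,15}  (accept∈set)
'e' @ 3: {13,14}
'd' @ 4: {11,12,15}  (accept∈set)
'e' @ 5: {13,14}
'd' @ 6: {11,12,15}  (accept∈set)
'e' @ 7: {13,14}
'd' @ 8: {11,12,15}  (accept∈set)
after full input: {11,12,15}  (accept=11 in)

Answer: ACCEPT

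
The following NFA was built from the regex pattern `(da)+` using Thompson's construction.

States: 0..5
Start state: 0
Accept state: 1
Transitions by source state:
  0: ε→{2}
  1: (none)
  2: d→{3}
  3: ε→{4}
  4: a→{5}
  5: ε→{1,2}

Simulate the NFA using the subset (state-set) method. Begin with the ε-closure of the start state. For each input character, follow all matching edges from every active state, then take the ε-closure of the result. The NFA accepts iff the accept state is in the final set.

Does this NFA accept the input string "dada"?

initial (ε-close {0}): {0,2}
'd' @ 1: {3,4}
'a' @ 2: {1,2,5}  ✓accept
'd' @ 3: {3,4}
'a' @ 4: {1,2,5}  ✓accept
after full input: {1,2,5}  (accept=1 in)

Answer: ACCEPT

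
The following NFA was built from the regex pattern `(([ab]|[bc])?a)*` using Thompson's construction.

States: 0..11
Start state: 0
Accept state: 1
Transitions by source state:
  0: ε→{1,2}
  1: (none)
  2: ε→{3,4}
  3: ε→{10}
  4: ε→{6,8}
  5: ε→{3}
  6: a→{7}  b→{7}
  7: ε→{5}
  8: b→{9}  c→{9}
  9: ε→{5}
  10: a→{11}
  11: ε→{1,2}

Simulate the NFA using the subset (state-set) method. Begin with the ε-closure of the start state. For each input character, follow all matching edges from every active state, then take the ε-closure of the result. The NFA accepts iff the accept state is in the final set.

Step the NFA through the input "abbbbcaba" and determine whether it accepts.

Answer: REJECT

Derivation:
S₀ = ε-closure({0}) = {0,1,2,3,4,6,8,10}
'a' @ 1: {1,2,3,4,5,6,7,8,10,11}  ✓accept
'b' @ 2: {3,5,7,9,10}
'b' @ 3: {}  — no active states
rest 'bbcaba' ignored (set empty)
final: {}; accept 1 not in set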